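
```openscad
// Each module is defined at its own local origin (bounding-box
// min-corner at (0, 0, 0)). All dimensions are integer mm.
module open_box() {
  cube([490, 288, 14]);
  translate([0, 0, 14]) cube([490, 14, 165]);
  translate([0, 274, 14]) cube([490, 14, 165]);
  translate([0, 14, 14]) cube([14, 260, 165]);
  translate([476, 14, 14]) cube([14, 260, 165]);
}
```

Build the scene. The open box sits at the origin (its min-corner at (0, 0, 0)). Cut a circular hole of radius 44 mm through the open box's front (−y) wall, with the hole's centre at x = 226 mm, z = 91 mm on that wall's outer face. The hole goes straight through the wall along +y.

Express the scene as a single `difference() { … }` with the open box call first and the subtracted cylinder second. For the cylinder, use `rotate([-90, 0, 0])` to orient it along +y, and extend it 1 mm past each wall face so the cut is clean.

difference() {
  open_box();
  translate([226, -1, 91]) rotate([-90, 0, 0]) cylinder(h = 16, r = 44);
}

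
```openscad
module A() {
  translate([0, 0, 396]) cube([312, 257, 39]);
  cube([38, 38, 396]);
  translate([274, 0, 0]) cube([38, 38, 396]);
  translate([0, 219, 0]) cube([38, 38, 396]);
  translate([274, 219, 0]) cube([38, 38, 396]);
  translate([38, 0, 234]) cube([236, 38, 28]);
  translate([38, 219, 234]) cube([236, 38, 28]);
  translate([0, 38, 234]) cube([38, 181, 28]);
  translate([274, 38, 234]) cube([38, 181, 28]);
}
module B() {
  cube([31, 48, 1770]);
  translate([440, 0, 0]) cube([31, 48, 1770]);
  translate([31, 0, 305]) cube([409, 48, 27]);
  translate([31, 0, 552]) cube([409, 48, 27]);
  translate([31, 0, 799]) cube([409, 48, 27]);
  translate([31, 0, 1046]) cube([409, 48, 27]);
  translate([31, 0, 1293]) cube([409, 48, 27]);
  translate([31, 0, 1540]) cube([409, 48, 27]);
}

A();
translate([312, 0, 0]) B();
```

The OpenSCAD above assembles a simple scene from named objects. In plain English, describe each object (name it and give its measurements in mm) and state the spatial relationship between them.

A is a four-legged stool. The seat is a 312×257×39 mm slab whose top surface is at z = 435 mm; four square legs, each 38×38 mm in cross-section, run from the floor (z = 0) to the underside of the seat, each flush with a corner of the seat. Four stretchers, 38 mm wide and 28 mm tall, connect adjacent legs with their undersides at z = 234 mm, each running between the inner faces of the legs it joins and aligned with the legs' outer faces on the other axis.

B is a wooden ladder with two side rails of 31×48 mm section and 1770 mm height, set 471 mm apart overall. Between them run 6 rectangular rungs (48 mm deep, 27 mm thick), front faces flush with the rails' −y face. The bottom of the first rung is 305 mm above the floor and each subsequent rung is 247 mm higher than the one below.

The ladder is against the stool's +x side, with their −y faces flush.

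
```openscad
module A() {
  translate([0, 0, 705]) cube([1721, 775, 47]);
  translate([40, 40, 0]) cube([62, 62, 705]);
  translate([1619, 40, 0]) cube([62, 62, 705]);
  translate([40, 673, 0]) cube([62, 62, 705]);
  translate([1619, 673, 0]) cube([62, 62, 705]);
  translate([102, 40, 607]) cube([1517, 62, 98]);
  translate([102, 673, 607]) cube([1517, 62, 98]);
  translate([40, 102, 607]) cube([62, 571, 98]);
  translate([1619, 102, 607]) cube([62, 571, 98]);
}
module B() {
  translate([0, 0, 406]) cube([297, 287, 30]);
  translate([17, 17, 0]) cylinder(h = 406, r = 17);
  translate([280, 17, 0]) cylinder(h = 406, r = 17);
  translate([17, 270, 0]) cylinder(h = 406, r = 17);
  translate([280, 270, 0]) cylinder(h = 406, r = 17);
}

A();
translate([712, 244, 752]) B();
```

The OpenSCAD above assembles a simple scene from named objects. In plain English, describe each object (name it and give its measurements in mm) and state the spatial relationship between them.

A is a table with a 1721×775 mm rectangular top, 47 mm thick, top surface at z = 752 mm, supported by four 62×62 mm square legs, each inset 40 mm from the nearest pair of top edges, running from the floor. Four apron rails, 62 mm thick and 98 mm tall, run between adjacent legs with their top edges flush with the underside of the top and their outer faces flush with the legs' outer faces.

B is a four-legged stool. The seat is a 297×287×30 mm slab whose top surface is at z = 436 mm; four round legs, each 34 mm in diameter, run from the floor (z = 0) to the underside of the seat, each leg's axis is inset half a diameter from the nearest pair of seat edges (so the leg's bounding box is flush with the corner).

The stool is on top of the table, centred.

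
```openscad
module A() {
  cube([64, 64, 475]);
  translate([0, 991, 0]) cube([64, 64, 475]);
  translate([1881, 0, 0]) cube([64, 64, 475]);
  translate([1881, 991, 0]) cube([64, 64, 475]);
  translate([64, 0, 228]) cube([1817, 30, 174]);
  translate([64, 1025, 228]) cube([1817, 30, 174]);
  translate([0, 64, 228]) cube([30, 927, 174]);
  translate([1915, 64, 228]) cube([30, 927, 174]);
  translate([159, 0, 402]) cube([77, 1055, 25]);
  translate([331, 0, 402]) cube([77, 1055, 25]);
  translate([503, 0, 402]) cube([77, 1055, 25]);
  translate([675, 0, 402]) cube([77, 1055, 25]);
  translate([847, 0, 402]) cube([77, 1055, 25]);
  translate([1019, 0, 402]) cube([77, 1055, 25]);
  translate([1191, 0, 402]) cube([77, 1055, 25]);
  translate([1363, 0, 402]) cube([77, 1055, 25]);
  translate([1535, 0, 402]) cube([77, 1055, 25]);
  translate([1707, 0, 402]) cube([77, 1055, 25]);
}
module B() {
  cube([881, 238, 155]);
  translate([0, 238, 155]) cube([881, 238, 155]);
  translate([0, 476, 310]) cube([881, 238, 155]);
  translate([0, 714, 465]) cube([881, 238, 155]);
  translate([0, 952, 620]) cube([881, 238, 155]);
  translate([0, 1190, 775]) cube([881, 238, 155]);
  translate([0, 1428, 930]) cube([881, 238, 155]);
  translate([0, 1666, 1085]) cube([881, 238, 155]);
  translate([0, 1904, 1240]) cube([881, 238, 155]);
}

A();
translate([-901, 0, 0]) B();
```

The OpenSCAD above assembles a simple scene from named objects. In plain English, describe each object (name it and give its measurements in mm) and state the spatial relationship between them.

A is a bed frame 1945 mm long (x) by 1055 mm wide (y). Four 64×64 mm corner posts, 475 mm tall, at the corners of the footprint. Four rails of 30 mm thickness and 174 mm height run between adjacent posts with their undersides at z = 228 mm, their outer faces flush with the outside of the frame (the two x-running rails run between the posts' inner faces; the two y-running rails run between the posts' inner faces). 10 slats, each 77 mm wide (x) and 25 mm thick, lie across the top of the two x-running rails, running the full 1055 mm width of the frame in y; the slats are evenly spaced along x between the inner faces of the end posts with equal gaps (rounded down to the nearest mm) at the −x end and between each pair — any rounding remainder accumulates at the +x end.

B is a run of 9 identical solid stair steps. Each tread is 881×238 mm and each step block is 155 mm high. Step 1 rests on the floor; step k is offset from step 1 by (k−1)×238 mm in y and (k−1)×155 mm in z.

The staircase is on the floor beside the bed frame on its −x side.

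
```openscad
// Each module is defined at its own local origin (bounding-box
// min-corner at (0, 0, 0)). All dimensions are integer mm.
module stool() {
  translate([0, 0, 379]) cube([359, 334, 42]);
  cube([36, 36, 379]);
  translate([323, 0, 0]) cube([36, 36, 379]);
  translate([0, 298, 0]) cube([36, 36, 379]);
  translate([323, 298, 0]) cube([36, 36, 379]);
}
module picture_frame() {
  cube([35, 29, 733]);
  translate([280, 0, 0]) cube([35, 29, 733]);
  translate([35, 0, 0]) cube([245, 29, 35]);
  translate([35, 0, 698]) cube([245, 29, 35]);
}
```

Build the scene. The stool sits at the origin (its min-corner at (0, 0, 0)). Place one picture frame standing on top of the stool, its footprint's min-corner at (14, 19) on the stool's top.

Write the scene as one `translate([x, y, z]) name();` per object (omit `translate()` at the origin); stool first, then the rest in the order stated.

stool();
translate([14, 19, 421]) picture_frame();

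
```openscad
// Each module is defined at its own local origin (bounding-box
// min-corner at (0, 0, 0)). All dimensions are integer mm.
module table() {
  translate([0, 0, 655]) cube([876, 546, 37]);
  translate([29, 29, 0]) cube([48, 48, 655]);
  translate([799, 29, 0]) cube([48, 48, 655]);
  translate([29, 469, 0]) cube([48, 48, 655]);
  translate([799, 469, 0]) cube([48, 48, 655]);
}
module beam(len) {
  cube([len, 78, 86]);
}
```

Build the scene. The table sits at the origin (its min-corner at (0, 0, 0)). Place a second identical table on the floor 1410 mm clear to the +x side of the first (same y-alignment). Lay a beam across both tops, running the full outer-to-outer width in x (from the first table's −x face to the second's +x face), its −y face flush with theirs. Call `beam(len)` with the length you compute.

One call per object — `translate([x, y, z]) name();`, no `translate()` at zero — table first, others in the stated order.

table();
translate([2286, 0, 0]) table();
translate([0, 0, 692]) beam(3162);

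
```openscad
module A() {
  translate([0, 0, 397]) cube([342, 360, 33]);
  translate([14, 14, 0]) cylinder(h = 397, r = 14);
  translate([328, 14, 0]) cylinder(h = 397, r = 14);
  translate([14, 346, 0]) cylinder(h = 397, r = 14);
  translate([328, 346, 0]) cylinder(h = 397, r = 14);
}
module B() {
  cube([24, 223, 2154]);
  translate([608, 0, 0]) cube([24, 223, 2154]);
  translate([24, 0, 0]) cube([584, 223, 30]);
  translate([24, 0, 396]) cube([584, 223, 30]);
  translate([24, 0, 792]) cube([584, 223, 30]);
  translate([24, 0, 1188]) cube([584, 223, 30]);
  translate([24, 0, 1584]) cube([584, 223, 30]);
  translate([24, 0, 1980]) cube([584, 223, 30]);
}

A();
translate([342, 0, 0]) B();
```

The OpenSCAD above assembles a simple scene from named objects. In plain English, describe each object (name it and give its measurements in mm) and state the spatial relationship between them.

A is a four-legged stool. The seat is 342×360 mm, 33 mm thick, top at z = 430 mm. It stands on four round legs, each 28 mm in diameter, from z = 0 to the seat underside, each leg's axis is inset half a diameter from the nearest pair of seat edges (so the leg's bounding box is flush with the corner).

B is an open bookshelf. Two side panels, each 24 mm thick, 223 mm deep and 2154 mm tall, stand 632 mm apart (outside-to-outside). Between them sit 6 shelves, each 30 mm thick and 223 mm deep, spanning the full gap between the sides. The bottom shelf rests on the floor (its underside at z = 0) and the clear gap between one shelf's top and the next shelf's underside is 366 mm.

The bookshelf is against the stool's +x side, with their −y faces flush.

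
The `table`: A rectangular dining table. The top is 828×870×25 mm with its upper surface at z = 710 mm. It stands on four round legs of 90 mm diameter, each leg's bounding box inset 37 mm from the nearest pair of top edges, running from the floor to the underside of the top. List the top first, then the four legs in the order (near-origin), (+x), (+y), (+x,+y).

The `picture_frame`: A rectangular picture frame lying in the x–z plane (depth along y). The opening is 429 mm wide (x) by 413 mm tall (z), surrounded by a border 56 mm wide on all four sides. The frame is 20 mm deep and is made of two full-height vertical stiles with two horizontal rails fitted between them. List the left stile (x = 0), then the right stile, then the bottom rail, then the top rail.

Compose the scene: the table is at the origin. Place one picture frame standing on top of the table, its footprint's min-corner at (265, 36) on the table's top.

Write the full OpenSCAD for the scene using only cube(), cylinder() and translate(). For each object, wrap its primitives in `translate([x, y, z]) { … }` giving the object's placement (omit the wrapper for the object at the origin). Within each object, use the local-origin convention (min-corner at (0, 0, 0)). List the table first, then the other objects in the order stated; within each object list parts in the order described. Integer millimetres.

translate([0, 0, 685]) cube([828, 870, 25]);
translate([82, 82, 0]) cylinder(h = 685, r = 45);
translate([746, 82, 0]) cylinder(h = 685, r = 45);
translate([82, 788, 0]) cylinder(h = 685, r = 45);
translate([746, 788, 0]) cylinder(h = 685, r = 45);
translate([265, 36, 710]) {
  cube([56, 20, 525]);
  translate([485, 0, 0]) cube([56, 20, 525]);
  translate([56, 0, 0]) cube([429, 20, 56]);
  translate([56, 0, 469]) cube([429, 20, 56]);
}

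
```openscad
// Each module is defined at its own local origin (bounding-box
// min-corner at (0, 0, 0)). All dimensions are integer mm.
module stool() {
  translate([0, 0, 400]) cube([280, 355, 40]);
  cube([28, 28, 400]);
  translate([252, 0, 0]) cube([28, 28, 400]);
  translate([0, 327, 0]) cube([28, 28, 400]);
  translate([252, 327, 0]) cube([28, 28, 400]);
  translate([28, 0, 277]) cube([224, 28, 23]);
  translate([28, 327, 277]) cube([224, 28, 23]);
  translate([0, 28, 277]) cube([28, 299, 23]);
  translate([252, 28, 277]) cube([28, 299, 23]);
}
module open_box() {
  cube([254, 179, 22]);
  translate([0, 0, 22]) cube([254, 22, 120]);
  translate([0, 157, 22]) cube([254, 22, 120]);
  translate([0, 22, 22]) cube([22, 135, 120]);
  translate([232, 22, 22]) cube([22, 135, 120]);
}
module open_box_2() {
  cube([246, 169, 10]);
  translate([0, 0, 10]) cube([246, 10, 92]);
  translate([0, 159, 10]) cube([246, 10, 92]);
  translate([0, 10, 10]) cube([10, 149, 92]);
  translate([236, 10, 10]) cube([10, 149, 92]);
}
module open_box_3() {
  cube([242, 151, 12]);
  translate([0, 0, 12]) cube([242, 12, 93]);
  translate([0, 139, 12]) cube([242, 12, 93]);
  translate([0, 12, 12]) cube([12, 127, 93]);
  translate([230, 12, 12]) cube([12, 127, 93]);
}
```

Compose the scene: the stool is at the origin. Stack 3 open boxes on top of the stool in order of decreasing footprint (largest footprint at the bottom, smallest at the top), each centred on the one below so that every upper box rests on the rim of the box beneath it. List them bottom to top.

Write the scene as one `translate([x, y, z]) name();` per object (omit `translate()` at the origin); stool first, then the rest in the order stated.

stool();
translate([13, 88, 440]) open_box();
translate([17, 93, 582]) open_box_2();
translate([19, 102, 684]) open_box_3();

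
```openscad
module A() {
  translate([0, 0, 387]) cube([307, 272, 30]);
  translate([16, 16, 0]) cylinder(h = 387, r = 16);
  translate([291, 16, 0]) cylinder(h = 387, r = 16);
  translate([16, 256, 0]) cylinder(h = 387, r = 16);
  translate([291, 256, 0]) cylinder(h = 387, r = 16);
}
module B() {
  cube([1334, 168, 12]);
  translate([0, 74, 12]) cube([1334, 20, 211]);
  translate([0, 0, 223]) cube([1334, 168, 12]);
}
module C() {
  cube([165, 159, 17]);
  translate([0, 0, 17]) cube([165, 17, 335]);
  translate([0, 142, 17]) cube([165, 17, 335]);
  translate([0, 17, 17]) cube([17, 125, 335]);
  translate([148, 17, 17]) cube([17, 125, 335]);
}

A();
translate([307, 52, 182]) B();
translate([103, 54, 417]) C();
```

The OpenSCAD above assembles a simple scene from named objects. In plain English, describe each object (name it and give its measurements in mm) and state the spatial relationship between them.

A is a simple wooden stool: a rectangular seat 307 mm (x) by 272 mm (y), 30 mm thick, top face at z = 417 mm, on four round legs, each 32 mm in diameter. The legs rest on z = 0, each leg's axis is inset half a diameter from the nearest pair of seat edges (so the leg's bounding box is flush with the corner).

B is an I-beam lying along x, 1334 mm long. Overall section height 235 mm. Two flanges 168 mm wide (y) and 12 mm thick, one on the floor and one at the top; a web 20 mm thick runs between them, centred on the flange width.

C is an open-topped rectangular box: outside dimensions 165×159×352 mm, with a uniform wall and base thickness of 17 mm. The base is a full 165×159 slab on the floor; four walls sit on top of the base. The front and back walls (the −y and +y sides) span the full width; the two side walls fit between them.

The I-beam is beside the stool with their tops flush at z = 417. The open box is on top of the stool.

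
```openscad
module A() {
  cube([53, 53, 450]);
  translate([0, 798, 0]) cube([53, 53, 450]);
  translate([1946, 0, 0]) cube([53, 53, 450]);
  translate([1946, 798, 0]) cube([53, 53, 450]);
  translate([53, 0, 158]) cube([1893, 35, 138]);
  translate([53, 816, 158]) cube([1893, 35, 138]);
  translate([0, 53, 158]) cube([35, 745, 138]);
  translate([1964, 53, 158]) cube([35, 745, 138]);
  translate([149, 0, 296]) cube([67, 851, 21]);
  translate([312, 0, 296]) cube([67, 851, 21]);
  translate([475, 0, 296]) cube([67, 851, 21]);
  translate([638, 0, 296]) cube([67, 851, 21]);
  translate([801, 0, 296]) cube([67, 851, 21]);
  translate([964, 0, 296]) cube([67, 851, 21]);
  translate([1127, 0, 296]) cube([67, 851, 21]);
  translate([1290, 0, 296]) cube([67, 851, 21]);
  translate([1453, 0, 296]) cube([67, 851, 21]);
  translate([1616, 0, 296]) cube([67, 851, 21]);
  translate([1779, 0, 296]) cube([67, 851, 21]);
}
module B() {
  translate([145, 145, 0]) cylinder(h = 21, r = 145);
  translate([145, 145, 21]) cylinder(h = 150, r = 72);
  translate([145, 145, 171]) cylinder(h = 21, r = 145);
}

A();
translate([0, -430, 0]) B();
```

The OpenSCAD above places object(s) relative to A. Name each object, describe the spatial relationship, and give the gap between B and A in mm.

A is a bed frame. B is a spool. The spool is on the floor beside the bed frame on its −y side. The gap between the spool and the bed frame is 140 mm.

The spool's nearest face is 140 mm from the bed frame's −y face.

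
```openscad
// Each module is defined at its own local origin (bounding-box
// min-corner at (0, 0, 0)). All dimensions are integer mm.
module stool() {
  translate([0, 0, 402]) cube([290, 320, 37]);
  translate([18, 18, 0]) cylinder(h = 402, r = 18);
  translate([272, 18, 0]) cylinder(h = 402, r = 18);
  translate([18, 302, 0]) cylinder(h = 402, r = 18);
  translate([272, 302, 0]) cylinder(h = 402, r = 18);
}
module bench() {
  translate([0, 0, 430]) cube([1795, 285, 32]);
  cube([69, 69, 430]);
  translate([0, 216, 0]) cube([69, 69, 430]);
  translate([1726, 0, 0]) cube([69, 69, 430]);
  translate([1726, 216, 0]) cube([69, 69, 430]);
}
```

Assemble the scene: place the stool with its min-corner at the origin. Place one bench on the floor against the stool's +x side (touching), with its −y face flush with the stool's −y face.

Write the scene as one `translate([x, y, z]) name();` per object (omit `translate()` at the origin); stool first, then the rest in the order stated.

stool();
translate([290, 0, 0]) bench();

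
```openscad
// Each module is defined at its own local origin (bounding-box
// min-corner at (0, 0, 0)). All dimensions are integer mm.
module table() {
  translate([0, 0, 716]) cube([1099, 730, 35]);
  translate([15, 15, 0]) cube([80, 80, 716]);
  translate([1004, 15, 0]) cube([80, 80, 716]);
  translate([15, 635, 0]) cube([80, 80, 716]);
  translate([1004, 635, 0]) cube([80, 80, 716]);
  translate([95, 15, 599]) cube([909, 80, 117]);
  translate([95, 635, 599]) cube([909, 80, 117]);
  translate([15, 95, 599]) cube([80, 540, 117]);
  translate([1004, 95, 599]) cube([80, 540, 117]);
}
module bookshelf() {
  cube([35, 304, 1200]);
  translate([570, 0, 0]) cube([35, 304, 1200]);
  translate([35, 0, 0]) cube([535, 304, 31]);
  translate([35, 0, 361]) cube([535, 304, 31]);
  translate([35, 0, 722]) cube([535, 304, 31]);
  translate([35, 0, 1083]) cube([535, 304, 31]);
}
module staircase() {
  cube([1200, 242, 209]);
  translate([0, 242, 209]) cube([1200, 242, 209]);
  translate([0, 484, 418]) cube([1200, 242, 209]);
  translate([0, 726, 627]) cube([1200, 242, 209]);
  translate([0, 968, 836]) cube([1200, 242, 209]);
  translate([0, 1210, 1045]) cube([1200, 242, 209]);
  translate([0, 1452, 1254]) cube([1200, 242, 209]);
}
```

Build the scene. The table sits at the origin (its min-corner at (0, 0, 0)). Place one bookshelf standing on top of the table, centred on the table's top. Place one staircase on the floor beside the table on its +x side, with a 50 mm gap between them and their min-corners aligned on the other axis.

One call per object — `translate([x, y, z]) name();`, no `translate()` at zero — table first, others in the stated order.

table();
translate([247, 213, 751]) bookshelf();
translate([1149, 0, 0]) staircase();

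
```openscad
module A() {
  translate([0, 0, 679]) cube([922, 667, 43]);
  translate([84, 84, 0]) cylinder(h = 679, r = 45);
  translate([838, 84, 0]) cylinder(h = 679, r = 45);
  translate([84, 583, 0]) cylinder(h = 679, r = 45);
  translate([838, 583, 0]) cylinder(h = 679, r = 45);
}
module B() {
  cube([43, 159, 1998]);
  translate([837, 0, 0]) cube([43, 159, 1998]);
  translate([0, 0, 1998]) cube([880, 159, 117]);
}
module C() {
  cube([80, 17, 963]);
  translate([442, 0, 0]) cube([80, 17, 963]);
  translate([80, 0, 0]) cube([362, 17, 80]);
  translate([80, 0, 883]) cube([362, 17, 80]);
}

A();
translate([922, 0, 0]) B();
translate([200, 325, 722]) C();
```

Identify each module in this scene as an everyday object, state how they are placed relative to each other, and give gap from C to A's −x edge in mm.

The picture frame's min-x is at 200; the table's min-x is 0; gap = 200 mm.

A is a table. B is a door frame. C is a picture frame. The door frame is against the table's +x side, with their −y faces flush. The picture frame is on top of the table, centred. The gap from the picture frame to the table's −x edge is 200 mm.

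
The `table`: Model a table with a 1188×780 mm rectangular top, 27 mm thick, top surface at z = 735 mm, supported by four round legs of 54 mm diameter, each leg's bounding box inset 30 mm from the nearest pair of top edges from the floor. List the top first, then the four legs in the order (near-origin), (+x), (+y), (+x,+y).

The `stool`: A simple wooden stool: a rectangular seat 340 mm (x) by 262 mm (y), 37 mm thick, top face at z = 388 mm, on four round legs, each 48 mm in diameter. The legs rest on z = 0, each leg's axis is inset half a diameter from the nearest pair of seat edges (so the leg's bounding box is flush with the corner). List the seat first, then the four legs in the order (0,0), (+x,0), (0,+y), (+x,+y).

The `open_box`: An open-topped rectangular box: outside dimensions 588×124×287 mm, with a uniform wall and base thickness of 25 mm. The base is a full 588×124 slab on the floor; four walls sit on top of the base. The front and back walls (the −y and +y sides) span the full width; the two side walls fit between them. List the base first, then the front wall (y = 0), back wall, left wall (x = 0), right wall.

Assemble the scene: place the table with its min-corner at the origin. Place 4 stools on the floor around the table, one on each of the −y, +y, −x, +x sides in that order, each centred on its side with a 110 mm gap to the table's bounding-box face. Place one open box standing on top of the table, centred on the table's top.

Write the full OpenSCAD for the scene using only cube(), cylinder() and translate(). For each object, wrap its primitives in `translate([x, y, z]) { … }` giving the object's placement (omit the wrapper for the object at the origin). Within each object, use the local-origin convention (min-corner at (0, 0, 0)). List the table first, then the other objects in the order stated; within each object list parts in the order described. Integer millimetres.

translate([0, 0, 708]) cube([1188, 780, 27]);
translate([57, 57, 0]) cylinder(h = 708, r = 27);
translate([1131, 57, 0]) cylinder(h = 708, r = 27);
translate([57, 723, 0]) cylinder(h = 708, r = 27);
translate([1131, 723, 0]) cylinder(h = 708, r = 27);
translate([424, -372, 0]) {
  translate([0, 0, 351]) cube([340, 262, 37]);
  translate([24, 24, 0]) cylinder(h = 351, r = 24);
  translate([316, 24, 0]) cylinder(h = 351, r = 24);
  translate([24, 238, 0]) cylinder(h = 351, r = 24);
  translate([316, 238, 0]) cylinder(h = 351, r = 24);
}
translate([424, 890, 0]) {
  translate([0, 0, 351]) cube([340, 262, 37]);
  translate([24, 24, 0]) cylinder(h = 351, r = 24);
  translate([316, 24, 0]) cylinder(h = 351, r = 24);
  translate([24, 238, 0]) cylinder(h = 351, r = 24);
  translate([316, 238, 0]) cylinder(h = 351, r = 24);
}
translate([-450, 259, 0]) {
  translate([0, 0, 351]) cube([340, 262, 37]);
  translate([24, 24, 0]) cylinder(h = 351, r = 24);
  translate([316, 24, 0]) cylinder(h = 351, r = 24);
  translate([24, 238, 0]) cylinder(h = 351, r = 24);
  translate([316, 238, 0]) cylinder(h = 351, r = 24);
}
translate([1298, 259, 0]) {
  translate([0, 0, 351]) cube([340, 262, 37]);
  translate([24, 24, 0]) cylinder(h = 351, r = 24);
  translate([316, 24, 0]) cylinder(h = 351, r = 24);
  translate([24, 238, 0]) cylinder(h = 351, r = 24);
  translate([316, 238, 0]) cylinder(h = 351, r = 24);
}
translate([300, 328, 735]) {
  cube([588, 124, 25]);
  translate([0, 0, 25]) cube([588, 25, 262]);
  translate([0, 99, 25]) cube([588, 25, 262]);
  translate([0, 25, 25]) cube([25, 74, 262]);
  translate([563, 25, 25]) cube([25, 74, 262]);
}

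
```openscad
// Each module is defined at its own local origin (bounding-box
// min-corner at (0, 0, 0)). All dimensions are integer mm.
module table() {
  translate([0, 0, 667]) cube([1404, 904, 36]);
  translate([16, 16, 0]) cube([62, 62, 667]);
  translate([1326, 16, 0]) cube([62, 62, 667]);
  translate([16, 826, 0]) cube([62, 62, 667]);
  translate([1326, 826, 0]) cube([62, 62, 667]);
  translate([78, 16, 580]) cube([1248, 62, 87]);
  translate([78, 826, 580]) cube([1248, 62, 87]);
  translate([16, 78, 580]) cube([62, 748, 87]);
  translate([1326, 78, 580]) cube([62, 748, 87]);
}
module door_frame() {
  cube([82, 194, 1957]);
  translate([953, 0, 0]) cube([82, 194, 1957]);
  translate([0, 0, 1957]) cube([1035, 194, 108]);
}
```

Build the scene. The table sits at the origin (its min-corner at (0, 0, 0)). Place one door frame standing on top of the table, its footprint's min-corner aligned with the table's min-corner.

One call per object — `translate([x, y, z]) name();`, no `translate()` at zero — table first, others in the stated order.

table();
translate([0, 0, 703]) door_frame();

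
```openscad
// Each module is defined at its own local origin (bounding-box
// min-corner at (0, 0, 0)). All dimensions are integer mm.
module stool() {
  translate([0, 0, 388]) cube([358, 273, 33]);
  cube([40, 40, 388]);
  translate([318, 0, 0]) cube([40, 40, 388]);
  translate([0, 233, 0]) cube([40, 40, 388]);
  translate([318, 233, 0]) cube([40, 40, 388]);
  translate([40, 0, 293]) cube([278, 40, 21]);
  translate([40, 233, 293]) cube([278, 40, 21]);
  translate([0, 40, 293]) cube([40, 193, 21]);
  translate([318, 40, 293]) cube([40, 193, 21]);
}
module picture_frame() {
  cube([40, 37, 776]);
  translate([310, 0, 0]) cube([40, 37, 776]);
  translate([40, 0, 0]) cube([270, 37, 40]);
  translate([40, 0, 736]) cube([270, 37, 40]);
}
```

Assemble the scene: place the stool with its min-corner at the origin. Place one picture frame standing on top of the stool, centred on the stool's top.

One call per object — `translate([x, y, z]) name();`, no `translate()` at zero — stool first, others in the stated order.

stool();
translate([4, 118, 421]) picture_frame();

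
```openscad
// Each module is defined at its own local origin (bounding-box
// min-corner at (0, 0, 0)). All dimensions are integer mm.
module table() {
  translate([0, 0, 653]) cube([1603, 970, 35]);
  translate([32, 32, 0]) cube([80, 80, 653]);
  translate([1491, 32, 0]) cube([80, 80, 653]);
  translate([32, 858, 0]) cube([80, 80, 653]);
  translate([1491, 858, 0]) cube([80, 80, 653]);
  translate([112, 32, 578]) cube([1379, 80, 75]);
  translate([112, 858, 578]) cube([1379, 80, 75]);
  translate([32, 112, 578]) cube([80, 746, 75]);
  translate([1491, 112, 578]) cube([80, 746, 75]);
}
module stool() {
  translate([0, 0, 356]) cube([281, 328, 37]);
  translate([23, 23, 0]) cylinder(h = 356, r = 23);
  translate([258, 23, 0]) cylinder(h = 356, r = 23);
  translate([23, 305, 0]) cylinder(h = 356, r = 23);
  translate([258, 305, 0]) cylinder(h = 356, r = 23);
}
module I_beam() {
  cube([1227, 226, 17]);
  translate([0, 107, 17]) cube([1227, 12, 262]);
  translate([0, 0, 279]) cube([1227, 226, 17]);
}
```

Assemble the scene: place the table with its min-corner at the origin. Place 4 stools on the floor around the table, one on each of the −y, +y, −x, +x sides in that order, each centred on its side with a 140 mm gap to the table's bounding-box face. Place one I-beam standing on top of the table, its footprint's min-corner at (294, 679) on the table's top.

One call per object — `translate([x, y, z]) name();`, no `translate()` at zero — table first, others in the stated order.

table();
translate([661, -468, 0]) stool();
translate([661, 1110, 0]) stool();
translate([-421, 321, 0]) stool();
translate([1743, 321, 0]) stool();
translate([294, 679, 688]) I_beam();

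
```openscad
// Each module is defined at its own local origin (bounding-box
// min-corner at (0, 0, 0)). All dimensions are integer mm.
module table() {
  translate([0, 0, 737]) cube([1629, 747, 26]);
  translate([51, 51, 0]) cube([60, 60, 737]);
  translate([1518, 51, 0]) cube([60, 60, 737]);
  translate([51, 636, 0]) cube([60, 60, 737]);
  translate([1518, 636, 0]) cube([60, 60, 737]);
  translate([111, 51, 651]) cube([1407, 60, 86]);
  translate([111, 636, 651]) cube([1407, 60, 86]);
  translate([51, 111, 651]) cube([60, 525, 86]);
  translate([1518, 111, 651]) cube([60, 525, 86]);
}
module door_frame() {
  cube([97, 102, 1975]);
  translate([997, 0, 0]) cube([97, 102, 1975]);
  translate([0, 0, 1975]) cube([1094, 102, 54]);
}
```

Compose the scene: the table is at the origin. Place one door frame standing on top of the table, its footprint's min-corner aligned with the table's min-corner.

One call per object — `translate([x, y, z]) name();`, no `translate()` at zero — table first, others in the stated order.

table();
translate([0, 0, 763]) door_frame();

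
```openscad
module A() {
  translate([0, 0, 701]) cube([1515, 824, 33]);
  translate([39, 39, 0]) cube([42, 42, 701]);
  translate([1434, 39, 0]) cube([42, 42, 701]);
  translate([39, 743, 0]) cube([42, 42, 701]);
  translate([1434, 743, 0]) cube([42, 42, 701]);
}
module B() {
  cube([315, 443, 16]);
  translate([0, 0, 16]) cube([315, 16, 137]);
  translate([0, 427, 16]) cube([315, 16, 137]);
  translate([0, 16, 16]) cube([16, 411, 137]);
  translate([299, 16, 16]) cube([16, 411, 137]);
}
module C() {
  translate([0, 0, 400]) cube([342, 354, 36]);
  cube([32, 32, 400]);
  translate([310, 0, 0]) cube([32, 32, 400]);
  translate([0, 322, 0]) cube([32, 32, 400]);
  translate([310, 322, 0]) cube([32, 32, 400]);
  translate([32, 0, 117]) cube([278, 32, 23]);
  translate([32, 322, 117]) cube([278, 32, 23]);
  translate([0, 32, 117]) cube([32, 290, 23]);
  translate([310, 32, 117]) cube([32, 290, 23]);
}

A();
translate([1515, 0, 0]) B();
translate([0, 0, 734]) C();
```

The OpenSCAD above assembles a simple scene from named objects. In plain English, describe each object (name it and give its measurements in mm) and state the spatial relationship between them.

A is a table: top 1515 mm (x) × 824 mm (y), 33 mm thick, upper face at z = 734 mm, on four 42×42 mm square legs, each inset 39 mm from the nearest pair of top edges, running from z = 0 to the bottom of the top.

B is an open storage box with external size 315×443×153 mm and wall thickness 16 mm (the base is also 16 mm thick). The base covers the whole footprint; the four walls stand on the base, with the y-facing walls full-width and the x-facing walls fitting between their inner faces.

C is a four-legged stool. The seat is a 342×354×36 mm slab whose top surface is at z = 436 mm; four square legs, each 32×32 mm in cross-section, run from the floor (z = 0) to the underside of the seat, each flush with a corner of the seat. Four stretchers, 32 mm wide and 23 mm tall, connect adjacent legs with their undersides at z = 117 mm, each running between the inner faces of the legs it joins and aligned with the legs' outer faces on the other axis.

The open box is against the table's +x side, with their −y faces flush. The stool is on top of the table.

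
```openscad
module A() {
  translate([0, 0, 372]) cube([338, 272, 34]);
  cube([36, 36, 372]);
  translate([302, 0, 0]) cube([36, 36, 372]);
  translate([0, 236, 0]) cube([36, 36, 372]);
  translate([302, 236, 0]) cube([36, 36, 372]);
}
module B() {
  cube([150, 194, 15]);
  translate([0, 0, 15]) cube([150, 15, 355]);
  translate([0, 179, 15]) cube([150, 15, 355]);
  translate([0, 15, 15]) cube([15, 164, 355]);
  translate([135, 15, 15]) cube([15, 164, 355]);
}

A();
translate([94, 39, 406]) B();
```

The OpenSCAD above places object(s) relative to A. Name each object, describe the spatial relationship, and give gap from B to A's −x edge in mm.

The open box's min-x is at 94; the stool's min-x is 0; gap = 94 mm.

A is a stool. B is an open box. The open box is on top of the stool, centred. The gap from the open box to the stool's −x edge is 94 mm.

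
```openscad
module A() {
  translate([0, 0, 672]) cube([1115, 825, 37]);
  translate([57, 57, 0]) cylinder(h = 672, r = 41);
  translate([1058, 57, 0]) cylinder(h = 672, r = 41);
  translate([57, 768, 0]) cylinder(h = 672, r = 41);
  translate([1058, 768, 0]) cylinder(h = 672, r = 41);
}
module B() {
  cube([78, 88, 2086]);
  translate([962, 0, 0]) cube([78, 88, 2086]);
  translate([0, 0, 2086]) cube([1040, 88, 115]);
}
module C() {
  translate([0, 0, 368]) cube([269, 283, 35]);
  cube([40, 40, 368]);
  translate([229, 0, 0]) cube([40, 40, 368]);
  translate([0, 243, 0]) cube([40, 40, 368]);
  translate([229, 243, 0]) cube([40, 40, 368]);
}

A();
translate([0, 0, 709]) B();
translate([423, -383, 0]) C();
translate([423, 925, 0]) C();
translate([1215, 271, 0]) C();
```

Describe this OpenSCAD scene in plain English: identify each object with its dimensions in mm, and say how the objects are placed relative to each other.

A is a table with a 1115×825 mm rectangular top, 37 mm thick, top surface at z = 709 mm, supported by four round legs of 82 mm diameter, each leg's bounding box inset 16 mm from the nearest pair of top edges, running from the floor.

B is a rectangular door frame: two vertical jambs of 78×88 mm section, 2086 mm tall, with a clear opening 884 mm wide between their inner faces. A header 115 mm tall and 88 mm deep lies on top of the jambs and spans the full outside width.

C is a simple wooden stool: a rectangular seat 269 mm (x) by 283 mm (y), 35 mm thick, top face at z = 403 mm, on four square legs, each 40×40 mm in cross-section. The legs rest on z = 0, each flush with a corner of the seat.

The door frame is on top of the table. Three stools sit around the table at the −y, +y, +x sides.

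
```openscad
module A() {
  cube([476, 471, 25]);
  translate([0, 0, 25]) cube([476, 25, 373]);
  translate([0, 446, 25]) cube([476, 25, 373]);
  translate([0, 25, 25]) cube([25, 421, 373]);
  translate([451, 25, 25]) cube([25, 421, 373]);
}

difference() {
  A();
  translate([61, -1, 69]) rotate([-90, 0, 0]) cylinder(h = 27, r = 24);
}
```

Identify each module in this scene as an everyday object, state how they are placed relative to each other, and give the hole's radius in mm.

The subtracted cylinder has r = 24 mm.

A is an open box. The open box has a circular hole through its front wall. The hole's radius is 24 mm.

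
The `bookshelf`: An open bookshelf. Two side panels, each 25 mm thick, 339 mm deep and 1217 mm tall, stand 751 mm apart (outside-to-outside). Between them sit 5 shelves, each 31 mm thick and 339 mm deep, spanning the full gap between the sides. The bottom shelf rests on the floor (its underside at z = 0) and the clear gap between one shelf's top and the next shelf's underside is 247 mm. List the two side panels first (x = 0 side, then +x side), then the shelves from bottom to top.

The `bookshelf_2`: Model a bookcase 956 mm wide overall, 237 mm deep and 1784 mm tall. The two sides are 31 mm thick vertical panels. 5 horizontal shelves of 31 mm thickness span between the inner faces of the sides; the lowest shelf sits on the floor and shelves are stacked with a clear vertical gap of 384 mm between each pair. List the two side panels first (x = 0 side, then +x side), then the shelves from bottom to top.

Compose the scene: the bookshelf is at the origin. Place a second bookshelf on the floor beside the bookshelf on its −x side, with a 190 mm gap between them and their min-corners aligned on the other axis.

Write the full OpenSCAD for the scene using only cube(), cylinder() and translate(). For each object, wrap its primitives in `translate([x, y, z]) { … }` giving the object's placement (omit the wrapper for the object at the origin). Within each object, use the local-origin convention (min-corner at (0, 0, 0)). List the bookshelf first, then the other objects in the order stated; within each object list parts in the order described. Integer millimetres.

cube([25, 339, 1217]);
translate([726, 0, 0]) cube([25, 339, 1217]);
translate([25, 0, 0]) cube([701, 339, 31]);
translate([25, 0, 278]) cube([701, 339, 31]);
translate([25, 0, 556]) cube([701, 339, 31]);
translate([25, 0, 834]) cube([701, 339, 31]);
translate([25, 0, 1112]) cube([701, 339, 31]);
translate([-1146, 0, 0]) {
  cube([31, 237, 1784]);
  translate([925, 0, 0]) cube([31, 237, 1784]);
  translate([31, 0, 0]) cube([894, 237, 31]);
  translate([31, 0, 415]) cube([894, 237, 31]);
  translate([31, 0, 830]) cube([894, 237, 31]);
  translate([31, 0, 1245]) cube([894, 237, 31]);
  translate([31, 0, 1660]) cube([894, 237, 31]);
}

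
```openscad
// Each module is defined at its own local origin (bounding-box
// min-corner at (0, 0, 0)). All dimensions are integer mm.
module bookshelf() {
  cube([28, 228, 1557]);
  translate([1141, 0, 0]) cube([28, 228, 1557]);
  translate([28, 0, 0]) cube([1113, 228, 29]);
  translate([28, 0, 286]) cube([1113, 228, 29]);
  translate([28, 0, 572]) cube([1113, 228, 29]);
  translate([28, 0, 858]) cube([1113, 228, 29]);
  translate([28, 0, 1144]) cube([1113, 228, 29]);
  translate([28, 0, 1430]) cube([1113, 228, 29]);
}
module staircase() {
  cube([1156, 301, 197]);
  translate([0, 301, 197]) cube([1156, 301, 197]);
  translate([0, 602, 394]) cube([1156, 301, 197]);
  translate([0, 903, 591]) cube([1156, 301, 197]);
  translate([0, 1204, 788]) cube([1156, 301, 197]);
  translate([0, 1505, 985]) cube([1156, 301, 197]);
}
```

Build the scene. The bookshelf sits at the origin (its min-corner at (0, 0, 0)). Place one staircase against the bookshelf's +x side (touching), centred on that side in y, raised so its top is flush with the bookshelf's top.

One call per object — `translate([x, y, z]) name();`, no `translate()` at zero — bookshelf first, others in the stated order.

bookshelf();
translate([1169, -789, 375]) staircase();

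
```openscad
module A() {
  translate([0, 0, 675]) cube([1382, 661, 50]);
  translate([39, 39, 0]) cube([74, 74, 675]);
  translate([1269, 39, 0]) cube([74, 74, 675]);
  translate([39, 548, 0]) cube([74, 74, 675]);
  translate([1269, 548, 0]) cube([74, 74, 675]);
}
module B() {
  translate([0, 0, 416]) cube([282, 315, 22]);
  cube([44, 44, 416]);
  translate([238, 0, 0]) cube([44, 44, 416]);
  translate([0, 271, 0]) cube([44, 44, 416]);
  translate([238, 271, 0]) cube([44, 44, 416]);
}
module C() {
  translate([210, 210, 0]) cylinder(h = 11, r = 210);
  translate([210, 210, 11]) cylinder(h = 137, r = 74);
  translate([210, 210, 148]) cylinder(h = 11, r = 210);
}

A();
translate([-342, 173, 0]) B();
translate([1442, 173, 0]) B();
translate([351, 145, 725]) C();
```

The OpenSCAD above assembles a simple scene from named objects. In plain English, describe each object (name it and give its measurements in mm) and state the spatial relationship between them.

A is a rectangular dining table. The top is 1382×661×50 mm with its upper surface at z = 725 mm. It stands on four 74×74 mm square legs, each inset 39 mm from the nearest pair of top edges, running from the floor to the underside of the top.

B is a four-legged stool. The seat is a 282×315×22 mm slab whose top surface is at z = 438 mm; four square legs, each 44×44 mm in cross-section, run from the floor (z = 0) to the underside of the seat, each flush with a corner of the seat.

C is a spool: two coaxial disc flanges of radius 210 mm and thickness 11 mm, joined by a core cylinder of radius 74 mm and height 137 mm. The lower flange rests on z = 0 and the three cylinders share a vertical axis.

Two stools sit around the table at the −x, +x sides. The spool is on top of the table.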